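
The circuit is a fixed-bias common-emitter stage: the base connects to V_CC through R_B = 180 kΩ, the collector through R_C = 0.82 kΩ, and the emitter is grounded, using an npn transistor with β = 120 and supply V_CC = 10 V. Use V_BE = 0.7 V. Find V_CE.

V_CE ≈ 4.9 V

Base loop: V_CC = I_B·R_B + V_BE, so I_B = (10 − 0.7)/180 kΩ = 0.0517 mA.
In the active region I_C = β·I_B = 120 × 0.0517 = 6.2 mA.
Collector loop: V_CE = V_CC − I_C·R_C = 10 − 6.2×0.82 = 4.92 V.
Since V_CE = 4.92 V > V_CE(sat) ≈ 0.2 V, the transistor is in the active region as assumed.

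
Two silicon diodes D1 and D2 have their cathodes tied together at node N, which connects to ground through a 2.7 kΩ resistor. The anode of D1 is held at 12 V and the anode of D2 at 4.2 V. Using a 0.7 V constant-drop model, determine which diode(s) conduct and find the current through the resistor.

Only D1 conducts; I_R ≈ 4.2 mA

Assume both conduct. Then node N would need to be at both 12−0.7 = 11.3 V and 4.2−0.7 = 3.5 V, which is impossible.
Assume only D1 conducts: V_N = 12 − 0.7 = 11.3 V, so I_R = 11.3/2.7 = 4.19 mA.
Check D2: its anode-to-cathode voltage is 4.2 − 11.3 = -7.1 V < 0.7 V, so it is off. The assumption is consistent.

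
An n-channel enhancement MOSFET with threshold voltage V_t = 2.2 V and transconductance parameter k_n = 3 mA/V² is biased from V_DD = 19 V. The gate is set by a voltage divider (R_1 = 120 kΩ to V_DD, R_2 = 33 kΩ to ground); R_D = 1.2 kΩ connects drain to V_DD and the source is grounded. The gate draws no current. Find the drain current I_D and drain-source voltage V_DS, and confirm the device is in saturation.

V_G = V_DD·R_2/(R_1+R_2) = 19×33/153 = 4.1 V. With the source grounded, V_GS = V_G = 4.1 V.
Assume saturation: I_D = (k_n/2)(V_GS − V_t)² = (3/2)×(4.1 − 2.2)² = 1.5×1.9² = 5.4 mA.
V_DS = V_DD − I_D·R_D = 19 − 5.4×1.2 = 12.5 V.
Saturation requires V_DS ≥ V_GS − V_t = 1.9 V; 12.5 ≥ 1.9 ✓.

I_D ≈ 5.4 mA, V_DS ≈ 13 V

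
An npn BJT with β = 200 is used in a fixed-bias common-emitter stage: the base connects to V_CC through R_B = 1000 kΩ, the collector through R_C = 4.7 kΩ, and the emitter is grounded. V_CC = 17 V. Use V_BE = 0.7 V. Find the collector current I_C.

I_C ≈ 3.3 mA

Base loop: V_CC = I_B·R_B + V_BE, so I_B = (17 − 0.7)/1000 kΩ = 0.0163 mA.
In the active region I_C = β·I_B = 200 × 0.0163 = 3.26 mA.
Collector loop: V_CE = V_CC − I_C·R_C = 17 − 3.26×4.7 = 1.68 V.
Since V_CE = 1.68 V > V_CE(sat) ≈ 0.2 V, the transistor is in the active region as assumed.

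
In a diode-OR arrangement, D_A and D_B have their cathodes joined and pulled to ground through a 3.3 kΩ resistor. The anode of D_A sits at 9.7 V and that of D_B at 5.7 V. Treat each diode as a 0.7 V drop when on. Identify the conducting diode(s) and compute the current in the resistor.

Assume both conduct. Then node N would need to be at both 9.7−0.7 = 9 V and 5.7−0.7 = 5 V, which is impossible.
Assume only D_A conducts: V_N = 9.7 − 0.7 = 9 V, so I_R = 9/3.3 = 2.73 mA.
Check D_B: its anode-to-cathode voltage is 5.7 − 9 = -3.3 V < 0.7 V, so it is off. The assumption is consistent.

Only D_A conducts; I_R ≈ 2.7 mA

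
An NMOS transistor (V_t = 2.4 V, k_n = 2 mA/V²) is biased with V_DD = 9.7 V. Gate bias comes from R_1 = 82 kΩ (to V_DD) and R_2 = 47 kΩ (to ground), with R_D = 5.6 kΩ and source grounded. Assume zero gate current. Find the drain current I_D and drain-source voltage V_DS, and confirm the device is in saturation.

I_D ≈ 1.3 mA, V_DS ≈ 2.5 V

V_G = V_DD·R_2/(R_1+R_2) = 9.7×47/129 = 3.53 V. With the source grounded, V_GS = V_G = 3.53 V.
Assume saturation: I_D = (k_n/2)(V_GS − V_t)² = (2/2)×(3.53 − 2.4)² = 1×1.13² = 1.29 mA.
V_DS = V_DD − I_D·R_D = 9.7 − 1.29×5.6 = 2.5 V.
Saturation requires V_DS ≥ V_GS − V_t = 1.13 V; 2.5 ≥ 1.13 ✓.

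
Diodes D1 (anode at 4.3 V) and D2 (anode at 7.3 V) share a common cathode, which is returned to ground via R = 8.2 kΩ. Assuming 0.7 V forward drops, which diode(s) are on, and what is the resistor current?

Only D2 conducts; I_R ≈ 0.8 mA

Assume both conduct. Then node N would need to be at both 4.3−0.7 = 3.6 V and 7.3−0.7 = 6.6 V, which is impossible.
Assume only D2 conducts: V_N = 7.3 − 0.7 = 6.6 V, so I_R = 6.6/8.2 = 0.805 mA.
Check D1: its anode-to-cathode voltage is 4.3 − 6.6 = -2.3 V < 0.7 V, so it is off. The assumption is consistent.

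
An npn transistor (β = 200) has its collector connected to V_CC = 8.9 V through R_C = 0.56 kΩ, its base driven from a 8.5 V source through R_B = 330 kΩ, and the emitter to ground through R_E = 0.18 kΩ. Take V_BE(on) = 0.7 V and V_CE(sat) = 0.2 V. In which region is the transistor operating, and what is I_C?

Assume active. Base-emitter loop: I_B = (V_BB − V_BE)/(R_B + (β+1)R_E) = (8.5 − 0.7)/(330 + 201×0.18) = 0.0213 mA.
I_C = β·I_B = 200×0.0213 = 4.26 mA.
V_CE = V_CC − I_C·R_C − I_E·R_E = 8.9 − 4.26×0.56 − 4.28×0.18 = 5.74 V > V_CE(sat), so the active-region assumption holds.

active; I_C ≈ 4.3 mA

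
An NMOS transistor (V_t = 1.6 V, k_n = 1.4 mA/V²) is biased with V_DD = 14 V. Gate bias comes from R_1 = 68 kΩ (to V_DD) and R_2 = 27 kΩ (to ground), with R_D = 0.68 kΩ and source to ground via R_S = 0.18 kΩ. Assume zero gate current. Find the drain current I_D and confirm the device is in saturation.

V_G = V_DD·R_2/(R_1+R_2) = 14×27/95 = 3.98 V.
Assume saturation: I_D = (k_n/2)(V_GS − V_t)² with V_GS = V_G − I_D·R_S = 3.98 − 0.18·I_D.
Substituting gives 0.0227·I_D² − 1.6·I_D + 3.96 = 0, with roots I_D = 2.57 or 68 mA.
The root I_D = 68 mA gives V_GS = -8.25 V ≤ V_t, so take I_D = 2.57 mA.
Then V_GS = 3.52 V and V_DS = V_DD − I_D(R_D+R_S) = 14 − 2.57×0.86 = 11.8 V.
Saturation requires V_DS ≥ V_GS − V_t = 1.92 V; 11.8 ≥ 1.92 ✓.

I_D ≈ 2.6 mA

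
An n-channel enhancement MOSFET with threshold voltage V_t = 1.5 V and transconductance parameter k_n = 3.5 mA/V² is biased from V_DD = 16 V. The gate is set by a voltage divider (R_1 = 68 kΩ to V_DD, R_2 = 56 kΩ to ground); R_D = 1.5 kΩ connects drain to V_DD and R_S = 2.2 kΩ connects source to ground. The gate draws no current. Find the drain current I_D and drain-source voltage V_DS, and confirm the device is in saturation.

V_G = V_DD·R_2/(R_1+R_2) = 16×56/124 = 7.23 V.
Assume saturation: I_D = (k_n/2)(V_GS − V_t)² with V_GS = V_G − I_D·R_S = 7.23 − 2.2·I_D.
Substituting gives 8.47·I_D² − 45.1·I_D + 57.4 = 0, with roots I_D = 2.1 or 3.22 mA.
The root I_D = 3.22 mA gives V_GS = 0.144 V ≤ V_t, so take I_D = 2.1 mA.
Then V_GS = 2.6 V and V_DS = V_DD − I_D(R_D+R_S) = 16 − 2.1×3.7 = 8.21 V.
Saturation requires V_DS ≥ V_GS − V_t = 1.1 V; 8.21 ≥ 1.1 ✓.

I_D ≈ 2.1 mA, V_DS ≈ 8.2 V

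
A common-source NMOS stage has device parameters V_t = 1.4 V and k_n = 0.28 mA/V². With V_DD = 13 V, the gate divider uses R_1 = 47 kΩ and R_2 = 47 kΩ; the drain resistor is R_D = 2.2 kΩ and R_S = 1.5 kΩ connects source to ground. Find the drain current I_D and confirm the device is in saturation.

I_D ≈ 1.3 mA

V_G = V_DD·R_2/(R_1+R_2) = 13×47/94 = 6.5 V.
Assume saturation: I_D = (k_n/2)(V_GS − V_t)² with V_GS = V_G − I_D·R_S = 6.5 − 1.5·I_D.
Substituting gives 0.315·I_D² − 3.14·I_D + 3.64 = 0, with roots I_D = 1.34 or 8.64 mA.
The root I_D = 8.64 mA gives V_GS = -6.45 V ≤ V_t, so take I_D = 1.34 mA.
Then V_GS = 4.49 V and V_DS = V_DD − I_D(R_D+R_S) = 13 − 1.34×3.7 = 8.05 V.
Saturation requires V_DS ≥ V_GS − V_t = 3.09 V; 8.05 ≥ 3.09 ✓.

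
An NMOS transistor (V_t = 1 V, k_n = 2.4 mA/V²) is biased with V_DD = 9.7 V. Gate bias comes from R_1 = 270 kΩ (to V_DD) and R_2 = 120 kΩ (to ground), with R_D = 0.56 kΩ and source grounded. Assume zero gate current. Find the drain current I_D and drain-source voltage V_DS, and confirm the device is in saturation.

I_D ≈ 4.7 mA, V_DS ≈ 7.1 V

V_G = V_DD·R_2/(R_1+R_2) = 9.7×120/390 = 2.98 V. With the source grounded, V_GS = V_G = 2.98 V.
Assume saturation: I_D = (k_n/2)(V_GS − V_t)² = (2.4/2)×(2.98 − 1)² = 1.2×1.98² = 4.73 mA.
V_DS = V_DD − I_D·R_D = 9.7 − 4.73×0.56 = 7.05 V.
Saturation requires V_DS ≥ V_GS − V_t = 1.98 V; 7.05 ≥ 1.98 ✓.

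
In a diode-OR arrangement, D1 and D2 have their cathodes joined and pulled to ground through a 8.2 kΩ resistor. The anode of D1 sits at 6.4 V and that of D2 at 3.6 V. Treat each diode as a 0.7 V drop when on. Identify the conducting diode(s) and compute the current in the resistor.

Only D1 conducts; I_R ≈ 0.7 mA

Assume both conduct. Then node N would need to be at both 6.4−0.7 = 5.7 V and 3.6−0.7 = 2.9 V, which is impossible.
Assume only D1 conducts: V_N = 6.4 − 0.7 = 5.7 V, so I_R = 5.7/8.2 = 0.695 mA.
Check D2: its anode-to-cathode voltage is 3.6 − 5.7 = -2.1 V < 0.7 V, so it is off. The assumption is consistent.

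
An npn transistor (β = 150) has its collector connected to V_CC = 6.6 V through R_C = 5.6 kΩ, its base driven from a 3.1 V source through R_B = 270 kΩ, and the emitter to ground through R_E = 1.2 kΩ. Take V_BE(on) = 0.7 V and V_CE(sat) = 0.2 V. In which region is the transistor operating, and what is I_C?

active; I_C ≈ 0.8 mA

Assume active. Base-emitter loop: I_B = (V_BB − V_BE)/(R_B + (β+1)R_E) = (3.1 − 0.7)/(270 + 151×1.2) = 0.00532 mA.
I_C = β·I_B = 150×0.00532 = 0.798 mA.
V_CE = V_CC − I_C·R_C − I_E·R_E = 6.6 − 0.798×5.6 − 0.803×1.2 = 1.17 V > V_CE(sat), so the active-region assumption holds.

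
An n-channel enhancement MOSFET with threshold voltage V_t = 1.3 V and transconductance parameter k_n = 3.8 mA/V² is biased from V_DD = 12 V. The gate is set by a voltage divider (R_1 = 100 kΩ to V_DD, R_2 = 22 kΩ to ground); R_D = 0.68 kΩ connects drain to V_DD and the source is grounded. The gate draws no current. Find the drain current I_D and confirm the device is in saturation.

V_G = V_DD·R_2/(R_1+R_2) = 12×22/122 = 2.16 V. With the source grounded, V_GS = V_G = 2.16 V.
Assume saturation: I_D = (k_n/2)(V_GS − V_t)² = (3.8/2)×(2.16 − 1.3)² = 1.9×0.864² = 1.42 mA.
V_DS = V_DD − I_D·R_D = 12 − 1.42×0.68 = 11 V.
Saturation requires V_DS ≥ V_GS − V_t = 0.864 V; 11 ≥ 0.864 ✓.

I_D ≈ 1.4 mA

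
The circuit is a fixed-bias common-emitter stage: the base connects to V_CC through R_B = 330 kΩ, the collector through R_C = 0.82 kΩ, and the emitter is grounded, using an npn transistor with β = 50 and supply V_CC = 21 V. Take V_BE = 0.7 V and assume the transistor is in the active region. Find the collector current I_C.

Base loop: V_CC = I_B·R_B + V_BE, so I_B = (21 − 0.7)/330 kΩ = 0.0615 mA.
In the active region I_C = β·I_B = 50 × 0.0615 = 3.08 mA.
Collector loop: V_CE = V_CC − I_C·R_C = 21 − 3.08×0.82 = 18.5 V.
Since V_CE = 18.5 V > V_CE(sat) ≈ 0.2 V, the transistor is in the active region as assumed.

I_C ≈ 3.1 mA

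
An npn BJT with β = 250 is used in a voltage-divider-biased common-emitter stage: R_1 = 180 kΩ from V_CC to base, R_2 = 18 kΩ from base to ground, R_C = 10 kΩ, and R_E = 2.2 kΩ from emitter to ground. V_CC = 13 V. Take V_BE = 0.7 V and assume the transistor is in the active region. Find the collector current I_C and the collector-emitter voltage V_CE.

Thevenize the base divider: V_Th = V_CC·R_2/(R_1+R_2) = 13×18/198 = 1.18 V, R_Th = R_1‖R_2 = 16.4 kΩ.
Base-emitter loop: V_Th = I_B·R_Th + V_BE + (β+1)I_B·R_E, so I_B = (1.18 − 0.7) / (16.4 + 251×2.2) = 0.000847 mA.
I_C = β·I_B = 250×0.000847 = 0.212 mA, and I_E = (β+1)I_B = 0.213 mA.
V_CE = V_CC − I_C·R_C − I_E·R_E = 13 − 0.212×10 − 0.213×2.2 = 10.4 V.
V_CE = 10.4 V > 0.2 V confirms active-region operation.

I_C ≈ 0.21 mA, V_CE ≈ 10 V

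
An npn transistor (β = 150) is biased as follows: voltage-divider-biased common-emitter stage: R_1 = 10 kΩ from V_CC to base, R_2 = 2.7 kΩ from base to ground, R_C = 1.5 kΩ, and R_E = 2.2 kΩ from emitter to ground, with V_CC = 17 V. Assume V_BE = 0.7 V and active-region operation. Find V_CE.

V_CE ≈ 12 V

Thevenize the base divider: V_Th = V_CC·R_2/(R_1+R_2) = 17×2.7/12.7 = 3.61 V, R_Th = R_1‖R_2 = 2.13 kΩ.
Base-emitter loop: V_Th = I_B·R_Th + V_BE + (β+1)I_B·R_E, so I_B = (3.61 − 0.7) / (2.13 + 151×2.2) = 0.00872 mA.
I_C = β·I_B = 150×0.00872 = 1.31 mA, and I_E = (β+1)I_B = 1.32 mA.
V_CE = V_CC − I_C·R_C − I_E·R_E = 17 − 1.31×1.5 − 1.32×2.2 = 12.1 V.
V_CE = 12.1 V > 0.2 V confirms active-region operation.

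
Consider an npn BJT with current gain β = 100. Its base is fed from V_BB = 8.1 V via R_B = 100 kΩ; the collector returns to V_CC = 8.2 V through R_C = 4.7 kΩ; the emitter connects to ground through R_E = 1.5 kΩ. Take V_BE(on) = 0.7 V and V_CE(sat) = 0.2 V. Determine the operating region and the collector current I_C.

Assume active: I_B = (8.1 − 0.7)/(100 + 101×1.5) = 0.0294 mA, I_C = β·I_B = 2.94 mA.
Then V_CE = 8.2 − 2.94×4.7 − 2.97×1.5 = -10.1 V < 0.2 V — the active assumption fails.
Re-solve with V_CE = 0.2 V. KCL at the emitter: V_E/R_E = (V_BB−0.7−V_E)/R_B + (V_CC−0.2−V_E)/R_C, giving V_E = 2 V.
I_C = (V_CC − 0.2 − V_E)/R_C = (8 − 2)/4.7 = 1.28 mA.
Check: I_B = (7.4 − 2)/100 = 0.054 mA, and β·I_B = 5.4 mA > I_C, confirming saturation.

saturation; I_C ≈ 1.3 mA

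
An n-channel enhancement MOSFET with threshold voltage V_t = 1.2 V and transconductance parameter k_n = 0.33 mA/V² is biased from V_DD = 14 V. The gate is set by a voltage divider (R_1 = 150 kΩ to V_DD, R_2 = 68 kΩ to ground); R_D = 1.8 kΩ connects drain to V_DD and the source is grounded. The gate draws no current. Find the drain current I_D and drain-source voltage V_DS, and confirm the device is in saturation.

I_D ≈ 1.7 mA, V_DS ≈ 11 V

V_G = V_DD·R_2/(R_1+R_2) = 14×68/218 = 4.37 V. With the source grounded, V_GS = V_G = 4.37 V.
Assume saturation: I_D = (k_n/2)(V_GS − V_t)² = (0.33/2)×(4.37 − 1.2)² = 0.165×3.17² = 1.65 mA.
V_DS = V_DD − I_D·R_D = 14 − 1.65×1.8 = 11 V.
Saturation requires V_DS ≥ V_GS − V_t = 3.17 V; 11 ≥ 3.17 ✓.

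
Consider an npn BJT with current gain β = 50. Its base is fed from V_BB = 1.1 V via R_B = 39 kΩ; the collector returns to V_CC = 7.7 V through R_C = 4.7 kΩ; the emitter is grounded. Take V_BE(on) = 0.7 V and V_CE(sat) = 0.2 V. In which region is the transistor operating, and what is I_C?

Assume active. Base-emitter loop: I_B = (V_BB − V_BE)/R_B = (1.1 − 0.7)/39 = 0.0103 mA.
I_C = β·I_B = 50×0.0103 = 0.513 mA.
V_CE = V_CC − I_C·R_C = 7.7 − 0.513×4.7 = 5.29 V > V_CE(sat), so the active-region assumption holds.

active; I_C ≈ 0.51 mA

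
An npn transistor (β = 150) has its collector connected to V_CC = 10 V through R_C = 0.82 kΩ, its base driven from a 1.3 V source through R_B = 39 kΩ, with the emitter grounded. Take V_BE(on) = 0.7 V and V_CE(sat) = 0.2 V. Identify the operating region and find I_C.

Assume active. Base-emitter loop: I_B = (V_BB − V_BE)/R_B = (1.3 − 0.7)/39 = 0.0154 mA.
I_C = β·I_B = 150×0.0154 = 2.31 mA.
V_CE = V_CC − I_C·R_C = 10 − 2.31×0.82 = 8.11 V > V_CE(sat), so the active-region assumption holds.

active; I_C ≈ 2.3 mA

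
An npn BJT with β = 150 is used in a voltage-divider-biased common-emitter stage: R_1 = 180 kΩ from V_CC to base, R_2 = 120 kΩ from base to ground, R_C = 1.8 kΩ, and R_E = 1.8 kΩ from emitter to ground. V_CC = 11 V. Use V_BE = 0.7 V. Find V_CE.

V_CE ≈ 5.2 V

Thevenize the base divider: V_Th = V_CC·R_2/(R_1+R_2) = 11×120/300 = 4.4 V, R_Th = R_1‖R_2 = 72 kΩ.
Base-emitter loop: V_Th = I_B·R_Th + V_BE + (β+1)I_B·R_E, so I_B = (4.4 − 0.7) / (72 + 151×1.8) = 0.0108 mA.
I_C = β·I_B = 150×0.0108 = 1.61 mA, and I_E = (β+1)I_B = 1.63 mA.
V_CE = V_CC − I_C·R_C − I_E·R_E = 11 − 1.61×1.8 − 1.63×1.8 = 5.17 V.
V_CE = 5.17 V > 0.2 V confirms active-region operation.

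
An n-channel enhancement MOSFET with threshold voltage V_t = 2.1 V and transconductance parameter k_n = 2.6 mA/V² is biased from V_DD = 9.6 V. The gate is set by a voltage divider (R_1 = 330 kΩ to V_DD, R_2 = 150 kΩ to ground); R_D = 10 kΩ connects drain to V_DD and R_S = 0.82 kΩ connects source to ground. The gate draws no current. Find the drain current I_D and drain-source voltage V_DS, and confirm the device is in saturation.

V_G = V_DD·R_2/(R_1+R_2) = 9.6×150/480 = 3 V.
Assume saturation: I_D = (k_n/2)(V_GS − V_t)² with V_GS = V_G − I_D·R_S = 3 − 0.82·I_D.
Substituting gives 0.874·I_D² − 2.92·I_D + 1.05 = 0, with roots I_D = 0.411 or 2.93 mA.
The root I_D = 2.93 mA gives V_GS = 0.599 V ≤ V_t, so take I_D = 0.411 mA.
Then V_GS = 2.66 V and V_DS = V_DD − I_D(R_D+R_S) = 9.6 − 0.411×10.8 = 5.15 V.
Saturation requires V_DS ≥ V_GS − V_t = 0.563 V; 5.15 ≥ 0.563 ✓.

I_D ≈ 0.41 mA, V_DS ≈ 5.1 V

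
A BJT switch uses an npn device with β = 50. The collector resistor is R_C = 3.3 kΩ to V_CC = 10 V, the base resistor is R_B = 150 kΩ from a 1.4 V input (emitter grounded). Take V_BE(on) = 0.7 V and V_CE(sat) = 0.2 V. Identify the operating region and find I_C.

Assume active. Base-emitter loop: I_B = (V_BB − V_BE)/R_B = (1.4 − 0.7)/150 = 0.00467 mA.
I_C = β·I_B = 50×0.00467 = 0.233 mA.
V_CE = V_CC − I_C·R_C = 10 − 0.233×3.3 = 9.23 V > V_CE(sat), so the active-region assumption holds.

active; I_C ≈ 0.23 mA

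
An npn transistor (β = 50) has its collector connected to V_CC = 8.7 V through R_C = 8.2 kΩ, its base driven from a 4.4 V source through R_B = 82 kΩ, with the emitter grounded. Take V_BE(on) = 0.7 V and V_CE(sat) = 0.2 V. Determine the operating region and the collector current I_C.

Assume active: I_B = (4.4 − 0.7)/82 = 0.0451 mA, giving I_C = β·I_B = 2.26 mA.
But then V_CE = 8.7 − 2.26×8.2 = -9.8 V < V_CE(sat) = 0.2 V — impossible in the active region.
So the transistor is saturated. With V_CE = 0.2 V, I_C = (V_CC − 0.2)/R_C = 8.5/8.2 = 1.04 mA.
Check: β·I_B = 2.26 mA > I_C = 1.04 mA, confirming saturation.

saturation; I_C ≈ 1 mA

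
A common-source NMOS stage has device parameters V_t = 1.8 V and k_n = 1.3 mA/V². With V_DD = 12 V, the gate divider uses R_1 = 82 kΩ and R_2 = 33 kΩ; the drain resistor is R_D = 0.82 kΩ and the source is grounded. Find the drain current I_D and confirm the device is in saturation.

I_D ≈ 1.8 mA

V_G = V_DD·R_2/(R_1+R_2) = 12×33/115 = 3.44 V. With the source grounded, V_GS = V_G = 3.44 V.
Assume saturation: I_D = (k_n/2)(V_GS − V_t)² = (1.3/2)×(3.44 − 1.8)² = 0.65×1.64² = 1.76 mA.
V_DS = V_DD − I_D·R_D = 12 − 1.76×0.82 = 10.6 V.
Saturation requires V_DS ≥ V_GS − V_t = 1.64 V; 10.6 ≥ 1.64 ✓.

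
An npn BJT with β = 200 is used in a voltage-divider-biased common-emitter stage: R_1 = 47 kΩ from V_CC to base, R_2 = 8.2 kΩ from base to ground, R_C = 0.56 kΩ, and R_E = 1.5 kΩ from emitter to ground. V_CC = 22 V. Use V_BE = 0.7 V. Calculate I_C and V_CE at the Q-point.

I_C ≈ 1.7 mA, V_CE ≈ 19 V

Thevenize the base divider: V_Th = V_CC·R_2/(R_1+R_2) = 22×8.2/55.2 = 3.27 V, R_Th = R_1‖R_2 = 6.98 kΩ.
Base-emitter loop: V_Th = I_B·R_Th + V_BE + (β+1)I_B·R_E, so I_B = (3.27 − 0.7) / (6.98 + 201×1.5) = 0.00833 mA.
I_C = β·I_B = 200×0.00833 = 1.67 mA, and I_E = (β+1)I_B = 1.67 mA.
V_CE = V_CC − I_C·R_C − I_E·R_E = 22 − 1.67×0.56 − 1.67×1.5 = 18.6 V.
V_CE = 18.6 V > 0.2 V confirms active-region operation.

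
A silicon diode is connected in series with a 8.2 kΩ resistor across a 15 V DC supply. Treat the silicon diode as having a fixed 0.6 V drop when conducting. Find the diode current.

KVL around the loop: 15 = V_D + I·R = 0.6 + I × 8.2 kΩ.
So I = (15 − 0.6) / 8.2 kΩ = 14.4 / 8.2 = 1.76 mA.

I ≈ 1.8 mA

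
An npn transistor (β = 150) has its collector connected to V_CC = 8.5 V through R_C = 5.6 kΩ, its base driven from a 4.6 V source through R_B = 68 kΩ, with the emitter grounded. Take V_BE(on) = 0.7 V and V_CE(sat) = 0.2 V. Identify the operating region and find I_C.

Assume active: I_B = (4.6 − 0.7)/68 = 0.0574 mA, giving I_C = β·I_B = 8.6 mA.
But then V_CE = 8.5 − 8.6×5.6 = -39.7 V < V_CE(sat) = 0.2 V — impossible in the active region.
So the transistor is saturated. With V_CE = 0.2 V, I_C = (V_CC − 0.2)/R_C = 8.3/5.6 = 1.48 mA.
Check: β·I_B = 8.6 mA > I_C = 1.48 mA, confirming saturation.

saturation; I_C ≈ 1.5 mA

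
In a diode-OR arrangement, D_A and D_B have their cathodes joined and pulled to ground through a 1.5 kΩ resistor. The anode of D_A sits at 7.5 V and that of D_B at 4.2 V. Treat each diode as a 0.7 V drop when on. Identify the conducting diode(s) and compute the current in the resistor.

Assume both conduct. Then node N would need to be at both 7.5−0.7 = 6.8 V and 4.2−0.7 = 3.5 V, which is impossible.
Assume only D_A conducts: V_N = 7.5 − 0.7 = 6.8 V, so I_R = 6.8/1.5 = 4.53 mA.
Check D_B: its anode-to-cathode voltage is 4.2 − 6.8 = -2.6 V < 0.7 V, so it is off. The assumption is consistent.

Only D_A conducts; I_R ≈ 4.5 mA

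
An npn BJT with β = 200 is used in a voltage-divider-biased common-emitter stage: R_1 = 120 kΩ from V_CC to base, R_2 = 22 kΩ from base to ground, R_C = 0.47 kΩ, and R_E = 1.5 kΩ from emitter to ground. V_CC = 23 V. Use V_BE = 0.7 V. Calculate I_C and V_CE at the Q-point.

I_C ≈ 1.8 mA, V_CE ≈ 19 V

Thevenize the base divider: V_Th = V_CC·R_2/(R_1+R_2) = 23×22/142 = 3.56 V, R_Th = R_1‖R_2 = 18.6 kΩ.
Base-emitter loop: V_Th = I_B·R_Th + V_BE + (β+1)I_B·R_E, so I_B = (3.56 − 0.7) / (18.6 + 201×1.5) = 0.00895 mA.
I_C = β·I_B = 200×0.00895 = 1.79 mA, and I_E = (β+1)I_B = 1.8 mA.
V_CE = V_CC − I_C·R_C − I_E·R_E = 23 − 1.79×0.47 − 1.8×1.5 = 19.5 V.
V_CE = 19.5 V > 0.2 V confirms active-region operation.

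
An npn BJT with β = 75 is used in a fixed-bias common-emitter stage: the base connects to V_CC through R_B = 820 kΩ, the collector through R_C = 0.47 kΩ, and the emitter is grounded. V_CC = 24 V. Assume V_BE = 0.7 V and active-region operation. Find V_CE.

V_CE ≈ 23 V

Base loop: V_CC = I_B·R_B + V_BE, so I_B = (24 − 0.7)/820 kΩ = 0.0284 mA.
In the active region I_C = β·I_B = 75 × 0.0284 = 2.13 mA.
Collector loop: V_CE = V_CC − I_C·R_C = 24 − 2.13×0.47 = 23 V.
Since V_CE = 23 V > V_CE(sat) ≈ 0.2 V, the transistor is in the active region as assumed.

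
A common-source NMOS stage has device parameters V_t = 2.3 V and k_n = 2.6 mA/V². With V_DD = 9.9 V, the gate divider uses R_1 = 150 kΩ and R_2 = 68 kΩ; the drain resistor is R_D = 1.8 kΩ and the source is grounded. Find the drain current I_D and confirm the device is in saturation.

I_D ≈ 0.81 mA

V_G = V_DD·R_2/(R_1+R_2) = 9.9×68/218 = 3.09 V. With the source grounded, V_GS = V_G = 3.09 V.
Assume saturation: I_D = (k_n/2)(V_GS − V_t)² = (2.6/2)×(3.09 − 2.3)² = 1.3×0.788² = 0.807 mA.
V_DS = V_DD − I_D·R_D = 9.9 − 0.807×1.8 = 8.45 V.
Saturation requires V_DS ≥ V_GS − V_t = 0.788 V; 8.45 ≥ 0.788 ✓.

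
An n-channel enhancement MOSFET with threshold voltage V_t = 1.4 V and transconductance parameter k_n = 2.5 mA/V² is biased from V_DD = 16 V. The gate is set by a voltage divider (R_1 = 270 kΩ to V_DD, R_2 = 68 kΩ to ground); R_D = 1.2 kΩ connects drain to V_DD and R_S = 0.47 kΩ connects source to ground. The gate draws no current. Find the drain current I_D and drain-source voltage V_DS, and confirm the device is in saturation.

V_G = V_DD·R_2/(R_1+R_2) = 16×68/338 = 3.22 V.
Assume saturation: I_D = (k_n/2)(V_GS − V_t)² with V_GS = V_G − I_D·R_S = 3.22 − 0.47·I_D.
Substituting gives 0.276·I_D² − 3.14·I_D + 4.14 = 0, with roots I_D = 1.52 or 9.84 mA.
The root I_D = 9.84 mA gives V_GS = -1.41 V ≤ V_t, so take I_D = 1.52 mA.
Then V_GS = 2.5 V and V_DS = V_DD − I_D(R_D+R_S) = 16 − 1.52×1.67 = 13.5 V.
Saturation requires V_DS ≥ V_GS − V_t = 1.1 V; 13.5 ≥ 1.1 ✓.

I_D ≈ 1.5 mA, V_DS ≈ 13 V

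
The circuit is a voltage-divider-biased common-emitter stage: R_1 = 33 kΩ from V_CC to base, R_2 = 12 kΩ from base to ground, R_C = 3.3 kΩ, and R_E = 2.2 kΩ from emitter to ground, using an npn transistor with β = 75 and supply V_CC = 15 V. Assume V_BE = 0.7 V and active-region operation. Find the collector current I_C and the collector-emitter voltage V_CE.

Thevenize the base divider: V_Th = V_CC·R_2/(R_1+R_2) = 15×12/45 = 4 V, R_Th = R_1‖R_2 = 8.8 kΩ.
Base-emitter loop: V_Th = I_B·R_Th + V_BE + (β+1)I_B·R_E, so I_B = (4 − 0.7) / (8.8 + 76×2.2) = 0.0187 mA.
I_C = β·I_B = 75×0.0187 = 1.41 mA, and I_E = (β+1)I_B = 1.42 mA.
V_CE = V_CC − I_C·R_C − I_E·R_E = 15 − 1.41×3.3 − 1.42×2.2 = 7.22 V.
V_CE = 7.22 V > 0.2 V confirms active-region operation.

I_C ≈ 1.4 mA, V_CE ≈ 7.2 V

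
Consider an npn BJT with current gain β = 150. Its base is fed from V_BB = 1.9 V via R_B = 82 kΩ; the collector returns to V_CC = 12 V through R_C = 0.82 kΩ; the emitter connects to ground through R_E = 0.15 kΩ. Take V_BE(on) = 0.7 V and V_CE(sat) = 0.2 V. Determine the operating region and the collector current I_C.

Assume active. Base-emitter loop: I_B = (V_BB − V_BE)/(R_B + (β+1)R_E) = (1.9 − 0.7)/(82 + 151×0.15) = 0.0115 mA.
I_C = β·I_B = 150×0.0115 = 1.72 mA.
V_CE = V_CC − I_C·R_C − I_E·R_E = 12 − 1.72×0.82 − 1.73×0.15 = 10.3 V > V_CE(sat), so the active-region assumption holds.

active; I_C ≈ 1.7 mA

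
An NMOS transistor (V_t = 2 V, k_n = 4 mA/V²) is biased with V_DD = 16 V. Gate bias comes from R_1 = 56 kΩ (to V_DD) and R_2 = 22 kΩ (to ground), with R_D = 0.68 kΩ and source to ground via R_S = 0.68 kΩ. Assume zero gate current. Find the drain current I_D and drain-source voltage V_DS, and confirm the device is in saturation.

I_D ≈ 2.2 mA, V_DS ≈ 13 V

V_G = V_DD·R_2/(R_1+R_2) = 16×22/78 = 4.51 V.
Assume saturation: I_D = (k_n/2)(V_GS − V_t)² with V_GS = V_G − I_D·R_S = 4.51 − 0.68·I_D.
Substituting gives 0.925·I_D² − 7.83·I_D + 12.6 = 0, with roots I_D = 2.17 or 6.31 mA.
The root I_D = 6.31 mA gives V_GS = 0.224 V ≤ V_t, so take I_D = 2.17 mA.
Then V_GS = 3.04 V and V_DS = V_DD − I_D(R_D+R_S) = 16 − 2.17×1.36 = 13.1 V.
Saturation requires V_DS ≥ V_GS − V_t = 1.04 V; 13.1 ≥ 1.04 ✓.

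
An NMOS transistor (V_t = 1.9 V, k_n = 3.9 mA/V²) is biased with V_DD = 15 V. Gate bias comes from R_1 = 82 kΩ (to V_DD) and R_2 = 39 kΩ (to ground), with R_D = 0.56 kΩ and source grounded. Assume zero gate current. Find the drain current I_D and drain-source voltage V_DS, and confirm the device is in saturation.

I_D ≈ 17 mA, V_DS ≈ 5.6 V

V_G = V_DD·R_2/(R_1+R_2) = 15×39/121 = 4.83 V. With the source grounded, V_GS = V_G = 4.83 V.
Assume saturation: I_D = (k_n/2)(V_GS − V_t)² = (3.9/2)×(4.83 − 1.9)² = 1.95×2.93² = 16.8 mA.
V_DS = V_DD − I_D·R_D = 15 − 16.8×0.56 = 5.6 V.
Saturation requires V_DS ≥ V_GS − V_t = 2.93 V; 5.6 ≥ 2.93 ✓.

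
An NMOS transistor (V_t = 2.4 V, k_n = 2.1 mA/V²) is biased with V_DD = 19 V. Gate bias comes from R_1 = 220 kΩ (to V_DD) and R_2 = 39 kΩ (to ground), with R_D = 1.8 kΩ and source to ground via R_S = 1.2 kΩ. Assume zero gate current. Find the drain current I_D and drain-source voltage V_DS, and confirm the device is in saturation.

V_G = V_DD·R_2/(R_1+R_2) = 19×39/259 = 2.86 V.
Assume saturation: I_D = (k_n/2)(V_GS − V_t)² with V_GS = V_G − I_D·R_S = 2.86 − 1.2·I_D.
Substituting gives 1.51·I_D² − 2.16·I_D + 0.223 = 0, with roots I_D = 0.112 or 1.32 mA.
The root I_D = 1.32 mA gives V_GS = 1.28 V ≤ V_t, so take I_D = 0.112 mA.
Then V_GS = 2.73 V and V_DS = V_DD − I_D(R_D+R_S) = 19 − 0.112×3 = 18.7 V.
Saturation requires V_DS ≥ V_GS − V_t = 0.327 V; 18.7 ≥ 0.327 ✓.

I_D ≈ 0.11 mA, V_DS ≈ 19 V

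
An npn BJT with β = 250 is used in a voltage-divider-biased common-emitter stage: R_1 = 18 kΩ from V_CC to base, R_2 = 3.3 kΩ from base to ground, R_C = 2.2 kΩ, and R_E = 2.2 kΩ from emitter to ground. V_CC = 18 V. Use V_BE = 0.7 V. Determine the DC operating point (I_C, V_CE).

I_C ≈ 0.94 mA, V_CE ≈ 14 V

Thevenize the base divider: V_Th = V_CC·R_2/(R_1+R_2) = 18×3.3/21.3 = 2.79 V, R_Th = R_1‖R_2 = 2.79 kΩ.
Base-emitter loop: V_Th = I_B·R_Th + V_BE + (β+1)I_B·R_E, so I_B = (2.79 − 0.7) / (2.79 + 251×2.2) = 0.00376 mA.
I_C = β·I_B = 250×0.00376 = 0.941 mA, and I_E = (β+1)I_B = 0.945 mA.
V_CE = V_CC − I_C·R_C − I_E·R_E = 18 − 0.941×2.2 − 0.945×2.2 = 13.9 V.
V_CE = 13.9 V > 0.2 V confirms active-region operation.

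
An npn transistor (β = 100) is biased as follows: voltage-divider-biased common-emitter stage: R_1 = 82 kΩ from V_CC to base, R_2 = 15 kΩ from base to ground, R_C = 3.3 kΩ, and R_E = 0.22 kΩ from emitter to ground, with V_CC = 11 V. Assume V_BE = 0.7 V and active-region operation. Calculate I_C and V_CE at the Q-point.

Thevenize the base divider: V_Th = V_CC·R_2/(R_1+R_2) = 11×15/97 = 1.7 V, R_Th = R_1‖R_2 = 12.7 kΩ.
Base-emitter loop: V_Th = I_B·R_Th + V_BE + (β+1)I_B·R_E, so I_B = (1.7 − 0.7) / (12.7 + 101×0.22) = 0.0287 mA.
I_C = β·I_B = 100×0.0287 = 2.87 mA, and I_E = (β+1)I_B = 2.9 mA.
V_CE = V_CC − I_C·R_C − I_E·R_E = 11 − 2.87×3.3 − 2.9×0.22 = 0.897 V.
V_CE = 0.897 V > 0.2 V confirms active-region operation.

I_C ≈ 2.9 mA, V_CE ≈ 0.9 V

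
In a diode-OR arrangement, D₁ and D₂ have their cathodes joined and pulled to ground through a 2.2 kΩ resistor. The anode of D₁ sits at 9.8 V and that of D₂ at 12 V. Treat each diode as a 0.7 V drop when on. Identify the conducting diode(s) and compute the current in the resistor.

Only D₂ conducts; I_R ≈ 5.1 mA

Assume both conduct. Then node N would need to be at both 9.8−0.7 = 9.1 V and 12−0.7 = 11.3 V, which is impossible.
Assume only D₂ conducts: V_N = 12 − 0.7 = 11.3 V, so I_R = 11.3/2.2 = 5.14 mA.
Check D₁: its anode-to-cathode voltage is 9.8 − 11.3 = -1.5 V < 0.7 V, so it is off. The assumption is consistent.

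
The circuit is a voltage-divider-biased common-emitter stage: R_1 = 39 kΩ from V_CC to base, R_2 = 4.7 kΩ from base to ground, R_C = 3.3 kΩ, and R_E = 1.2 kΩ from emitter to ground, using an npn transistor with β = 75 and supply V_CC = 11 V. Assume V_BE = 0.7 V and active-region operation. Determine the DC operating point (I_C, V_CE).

I_C ≈ 0.38 mA, V_CE ≈ 9.3 V

Thevenize the base divider: V_Th = V_CC·R_2/(R_1+R_2) = 11×4.7/43.7 = 1.18 V, R_Th = R_1‖R_2 = 4.19 kΩ.
Base-emitter loop: V_Th = I_B·R_Th + V_BE + (β+1)I_B·R_E, so I_B = (1.18 − 0.7) / (4.19 + 76×1.2) = 0.00506 mA.
I_C = β·I_B = 75×0.00506 = 0.38 mA, and I_E = (β+1)I_B = 0.385 mA.
V_CE = V_CC − I_C·R_C − I_E·R_E = 11 − 0.38×3.3 − 0.385×1.2 = 9.28 V.
V_CE = 9.28 V > 0.2 V confirms active-region operation.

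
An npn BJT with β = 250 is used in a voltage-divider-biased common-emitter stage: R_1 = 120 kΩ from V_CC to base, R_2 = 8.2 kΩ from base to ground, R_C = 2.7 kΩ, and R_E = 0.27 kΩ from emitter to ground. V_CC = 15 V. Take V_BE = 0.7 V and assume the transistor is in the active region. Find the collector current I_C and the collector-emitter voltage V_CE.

I_C ≈ 0.86 mA, V_CE ≈ 12 V

Thevenize the base divider: V_Th = V_CC·R_2/(R_1+R_2) = 15×8.2/128 = 0.959 V, R_Th = R_1‖R_2 = 7.68 kΩ.
Base-emitter loop: V_Th = I_B·R_Th + V_BE + (β+1)I_B·R_E, so I_B = (0.959 − 0.7) / (7.68 + 251×0.27) = 0.00344 mA.
I_C = β·I_B = 250×0.00344 = 0.86 mA, and I_E = (β+1)I_B = 0.863 mA.
V_CE = V_CC − I_C·R_C − I_E·R_E = 15 − 0.86×2.7 − 0.863×0.27 = 12.4 V.
V_CE = 12.4 V > 0.2 V confirms active-region operation.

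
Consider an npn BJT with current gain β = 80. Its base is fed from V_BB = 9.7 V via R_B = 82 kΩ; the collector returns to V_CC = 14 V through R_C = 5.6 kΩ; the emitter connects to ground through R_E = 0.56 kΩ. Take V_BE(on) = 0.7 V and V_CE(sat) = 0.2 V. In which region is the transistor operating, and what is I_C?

saturation; I_C ≈ 2.2 mA

Assume active: I_B = (9.7 − 0.7)/(82 + 81×0.56) = 0.0707 mA, I_C = β·I_B = 5.65 mA.
Then V_CE = 14 − 5.65×5.6 − 5.72×0.56 = -20.9 V < 0.2 V — the active assumption fails.
Re-solve with V_CE = 0.2 V. KCL at the emitter: V_E/R_E = (V_BB−0.7−V_E)/R_B + (V_CC−0.2−V_E)/R_C, giving V_E = 1.3 V.
I_C = (V_CC − 0.2 − V_E)/R_C = (13.8 − 1.3)/5.6 = 2.23 mA.
Check: I_B = (9 − 1.3)/82 = 0.0939 mA, and β·I_B = 7.51 mA > I_C, confirming saturation.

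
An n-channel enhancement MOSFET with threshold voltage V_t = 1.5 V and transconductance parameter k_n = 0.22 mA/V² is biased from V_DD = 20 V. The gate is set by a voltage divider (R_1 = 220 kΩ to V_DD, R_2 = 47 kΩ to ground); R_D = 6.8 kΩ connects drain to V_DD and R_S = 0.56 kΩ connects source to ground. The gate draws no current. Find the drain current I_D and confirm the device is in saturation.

I_D ≈ 0.36 mA

V_G = V_DD·R_2/(R_1+R_2) = 20×47/267 = 3.52 V.
Assume saturation: I_D = (k_n/2)(V_GS − V_t)² with V_GS = V_G − I_D·R_S = 3.52 − 0.56·I_D.
Substituting gives 0.0345·I_D² − 1.25·I_D + 0.449 = 0, with roots I_D = 0.363 or 35.8 mA.
The root I_D = 35.8 mA gives V_GS = -16.6 V ≤ V_t, so take I_D = 0.363 mA.
Then V_GS = 3.32 V and V_DS = V_DD − I_D(R_D+R_S) = 20 − 0.363×7.36 = 17.3 V.
Saturation requires V_DS ≥ V_GS − V_t = 1.82 V; 17.3 ≥ 1.82 ✓.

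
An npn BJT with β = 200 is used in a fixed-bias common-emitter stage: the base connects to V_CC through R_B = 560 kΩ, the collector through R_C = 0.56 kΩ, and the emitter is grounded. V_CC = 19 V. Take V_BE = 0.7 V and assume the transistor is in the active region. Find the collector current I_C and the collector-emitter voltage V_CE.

Base loop: V_CC = I_B·R_B + V_BE, so I_B = (19 − 0.7)/560 kΩ = 0.0327 mA.
In the active region I_C = β·I_B = 200 × 0.0327 = 6.54 mA.
Collector loop: V_CE = V_CC − I_C·R_C = 19 − 6.54×0.56 = 15.3 V.
Since V_CE = 15.3 V > V_CE(sat) ≈ 0.2 V, the transistor is in the active region as assumed.

I_C ≈ 6.5 mA, V_CE ≈ 15 V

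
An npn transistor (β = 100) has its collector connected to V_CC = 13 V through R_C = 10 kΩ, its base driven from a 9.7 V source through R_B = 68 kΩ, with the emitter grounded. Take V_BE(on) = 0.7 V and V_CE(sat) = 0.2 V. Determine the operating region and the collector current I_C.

Assume active: I_B = (9.7 − 0.7)/68 = 0.132 mA, giving I_C = β·I_B = 13.2 mA.
But then V_CE = 13 − 13.2×10 = -119 V < V_CE(sat) = 0.2 V — impossible in the active region.
So the transistor is saturated. With V_CE = 0.2 V, I_C = (V_CC − 0.2)/R_C = 12.8/10 = 1.28 mA.
Check: β·I_B = 13.2 mA > I_C = 1.28 mA, confirming saturation.

saturation; I_C ≈ 1.3 mA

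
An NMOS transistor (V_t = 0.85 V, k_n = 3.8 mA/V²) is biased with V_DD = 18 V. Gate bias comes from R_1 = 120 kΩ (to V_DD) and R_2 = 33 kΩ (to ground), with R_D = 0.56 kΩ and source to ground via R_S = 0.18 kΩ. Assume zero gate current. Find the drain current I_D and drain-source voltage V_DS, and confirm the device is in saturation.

V_G = V_DD·R_2/(R_1+R_2) = 18×33/153 = 3.88 V.
Assume saturation: I_D = (k_n/2)(V_GS − V_t)² with V_GS = V_G − I_D·R_S = 3.88 − 0.18·I_D.
Substituting gives 0.0616·I_D² − 3.07·I_D + 17.5 = 0, with roots I_D = 6.54 or 43.4 mA.
The root I_D = 43.4 mA gives V_GS = -3.93 V ≤ V_t, so take I_D = 6.54 mA.
Then V_GS = 2.71 V and V_DS = V_DD − I_D(R_D+R_S) = 18 − 6.54×0.74 = 13.2 V.
Saturation requires V_DS ≥ V_GS − V_t = 1.86 V; 13.2 ≥ 1.86 ✓.

I_D ≈ 6.5 mA, V_DS ≈ 13 V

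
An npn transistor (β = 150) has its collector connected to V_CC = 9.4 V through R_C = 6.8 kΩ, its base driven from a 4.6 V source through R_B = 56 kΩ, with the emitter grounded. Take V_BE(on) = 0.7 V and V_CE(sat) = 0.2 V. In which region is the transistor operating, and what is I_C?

saturation; I_C ≈ 1.4 mA

Assume active: I_B = (4.6 − 0.7)/56 = 0.0696 mA, giving I_C = β·I_B = 10.4 mA.
But then V_CE = 9.4 − 10.4×6.8 = -61.6 V < V_CE(sat) = 0.2 V — impossible in the active region.
So the transistor is saturated. With V_CE = 0.2 V, I_C = (V_CC − 0.2)/R_C = 9.2/6.8 = 1.35 mA.
Check: β·I_B = 10.4 mA > I_C = 1.35 mA, confirming saturation.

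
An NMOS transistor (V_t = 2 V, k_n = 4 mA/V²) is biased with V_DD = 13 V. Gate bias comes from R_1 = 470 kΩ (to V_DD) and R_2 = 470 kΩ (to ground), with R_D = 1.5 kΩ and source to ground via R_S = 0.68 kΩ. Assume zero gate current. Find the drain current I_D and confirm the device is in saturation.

V_G = V_DD·R_2/(R_1+R_2) = 13×470/940 = 6.5 V.
Assume saturation: I_D = (k_n/2)(V_GS − V_t)² with V_GS = V_G − I_D·R_S = 6.5 − 0.68·I_D.
Substituting gives 0.925·I_D² − 13.2·I_D + 40.5 = 0, with roots I_D = 4.43 or 9.89 mA.
The root I_D = 9.89 mA gives V_GS = -0.223 V ≤ V_t, so take I_D = 4.43 mA.
Then V_GS = 3.49 V and V_DS = V_DD − I_D(R_D+R_S) = 13 − 4.43×2.18 = 3.34 V.
Saturation requires V_DS ≥ V_GS − V_t = 1.49 V; 3.34 ≥ 1.49 ✓.

I_D ≈ 4.4 mA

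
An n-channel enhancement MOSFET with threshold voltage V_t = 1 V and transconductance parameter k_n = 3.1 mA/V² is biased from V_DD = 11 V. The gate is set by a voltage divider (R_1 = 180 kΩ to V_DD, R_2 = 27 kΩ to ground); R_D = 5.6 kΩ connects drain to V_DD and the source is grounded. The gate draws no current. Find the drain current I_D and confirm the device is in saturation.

V_G = V_DD·R_2/(R_1+R_2) = 11×27/207 = 1.43 V. With the source grounded, V_GS = V_G = 1.43 V.
Assume saturation: I_D = (k_n/2)(V_GS − V_t)² = (3.1/2)×(1.43 − 1)² = 1.55×0.435² = 0.293 mA.
V_DS = V_DD − I_D·R_D = 11 − 0.293×5.6 = 9.36 V.
Saturation requires V_DS ≥ V_GS − V_t = 0.435 V; 9.36 ≥ 0.435 ✓.

I_D ≈ 0.29 mA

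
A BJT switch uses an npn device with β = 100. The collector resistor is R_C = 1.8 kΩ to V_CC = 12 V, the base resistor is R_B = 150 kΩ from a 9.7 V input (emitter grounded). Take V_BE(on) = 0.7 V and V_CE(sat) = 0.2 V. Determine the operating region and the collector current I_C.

Assume active. Base-emitter loop: I_B = (V_BB − V_BE)/R_B = (9.7 − 0.7)/150 = 0.06 mA.
I_C = β·I_B = 100×0.06 = 6 mA.
V_CE = V_CC − I_C·R_C = 12 − 6×1.8 = 1.2 V > V_CE(sat), so the active-region assumption holds.

active; I_C ≈ 6 mA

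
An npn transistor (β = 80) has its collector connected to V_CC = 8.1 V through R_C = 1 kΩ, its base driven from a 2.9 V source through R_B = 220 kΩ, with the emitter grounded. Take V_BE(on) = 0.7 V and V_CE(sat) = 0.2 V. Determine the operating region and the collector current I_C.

Assume active. Base-emitter loop: I_B = (V_BB − V_BE)/R_B = (2.9 − 0.7)/220 = 0.01 mA.
I_C = β·I_B = 80×0.01 = 0.8 mA.
V_CE = V_CC − I_C·R_C = 8.1 − 0.8×1 = 7.3 V > V_CE(sat), so the active-region assumption holds.

active; I_C ≈ 0.8 mA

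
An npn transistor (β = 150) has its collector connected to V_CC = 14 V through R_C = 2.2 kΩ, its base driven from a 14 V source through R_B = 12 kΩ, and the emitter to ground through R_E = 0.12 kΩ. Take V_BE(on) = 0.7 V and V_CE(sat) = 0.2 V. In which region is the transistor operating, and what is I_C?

saturation; I_C ≈ 5.9 mA

Assume active: I_B = (14 − 0.7)/(12 + 151×0.12) = 0.442 mA, I_C = β·I_B = 66.2 mA.
Then V_CE = 14 − 66.2×2.2 − 66.7×0.12 = -140 V < 0.2 V — the active assumption fails.
Re-solve with V_CE = 0.2 V. KCL at the emitter: V_E/R_E = (V_BB−0.7−V_E)/R_B + (V_CC−0.2−V_E)/R_C, giving V_E = 0.832 V.
I_C = (V_CC − 0.2 − V_E)/R_C = (13.8 − 0.832)/2.2 = 5.89 mA.
Check: I_B = (13.3 − 0.832)/12 = 1.04 mA, and β·I_B = 156 mA > I_C, confirming saturation.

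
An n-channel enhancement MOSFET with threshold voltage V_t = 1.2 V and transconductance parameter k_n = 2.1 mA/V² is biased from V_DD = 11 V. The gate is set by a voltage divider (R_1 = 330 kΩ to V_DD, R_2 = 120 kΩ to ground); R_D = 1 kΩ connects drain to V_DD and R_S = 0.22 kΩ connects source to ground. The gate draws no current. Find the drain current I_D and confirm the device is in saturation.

I_D ≈ 1.8 mA

V_G = V_DD·R_2/(R_1+R_2) = 11×120/450 = 2.93 V.
Assume saturation: I_D = (k_n/2)(V_GS − V_t)² with V_GS = V_G − I_D·R_S = 2.93 − 0.22·I_D.
Substituting gives 0.0508·I_D² − 1.8·I_D + 3.15 = 0, with roots I_D = 1.85 or 33.6 mA.
The root I_D = 33.6 mA gives V_GS = -4.46 V ≤ V_t, so take I_D = 1.85 mA.
Then V_GS = 2.53 V and V_DS = V_DD − I_D(R_D+R_S) = 11 − 1.85×1.22 = 8.75 V.
Saturation requires V_DS ≥ V_GS − V_t = 1.33 V; 8.75 ≥ 1.33 ✓.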